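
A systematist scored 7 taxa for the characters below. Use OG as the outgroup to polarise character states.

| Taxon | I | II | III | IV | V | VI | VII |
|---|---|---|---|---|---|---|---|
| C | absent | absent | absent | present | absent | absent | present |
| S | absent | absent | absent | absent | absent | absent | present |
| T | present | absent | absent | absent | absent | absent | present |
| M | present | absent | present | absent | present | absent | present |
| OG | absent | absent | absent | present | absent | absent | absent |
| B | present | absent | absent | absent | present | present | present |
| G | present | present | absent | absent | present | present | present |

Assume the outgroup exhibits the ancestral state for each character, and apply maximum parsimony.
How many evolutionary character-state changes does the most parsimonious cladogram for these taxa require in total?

Character polarity is set by the outgroup: the derived state is whichever differs from the outgroup's state, so for IV the derived state is 'absent', and for the remaining characters it is 'present'.
I: derived state 'present' in B, G, M, and T only — synapomorphy for {B, G, M, T}.
II: derived state 'present' in G only — an autapomorphy, so it tells us nothing about relationships among taxa.
III: derived state 'present' in M only — an autapomorphy, so it tells us nothing about relationships among taxa.
IV: derived state 'absent' in B, G, M, S, and T only — synapomorphy for {B, G, M, S, T}.
V: derived state 'present' in B, G, and M only — synapomorphy for {B, G, M}.
VI (derived state 'present') is shared by B and G — a synapomorphy uniting that clade.
All ingroup taxa share the derived state 'present' for VII; it defines the ingroup but does not resolve relationships within it.
Most parsimonious ingroup topology: ((((M,(G,B)),T),S),C).
Changes per character on this tree: I: 1; II: 1; III: 1; IV: 1; V: 1; VI: 1; VII: 1.
Total = 7.

7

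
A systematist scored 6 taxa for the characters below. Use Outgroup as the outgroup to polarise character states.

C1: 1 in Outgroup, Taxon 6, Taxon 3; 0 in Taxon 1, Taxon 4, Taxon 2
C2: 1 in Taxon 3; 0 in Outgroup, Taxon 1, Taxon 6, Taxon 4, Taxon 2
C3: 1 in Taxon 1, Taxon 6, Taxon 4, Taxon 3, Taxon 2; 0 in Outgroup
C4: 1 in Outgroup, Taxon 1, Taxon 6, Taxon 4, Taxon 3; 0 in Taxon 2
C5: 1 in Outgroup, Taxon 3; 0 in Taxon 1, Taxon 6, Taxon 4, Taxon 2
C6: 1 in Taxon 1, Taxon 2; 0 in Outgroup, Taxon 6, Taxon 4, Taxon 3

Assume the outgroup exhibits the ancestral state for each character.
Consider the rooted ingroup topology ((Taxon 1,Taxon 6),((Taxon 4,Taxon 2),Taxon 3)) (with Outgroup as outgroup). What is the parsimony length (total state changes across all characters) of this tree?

Map each character onto ((Taxon 1,Taxon 6),((Taxon 4,Taxon 2),Taxon 3)) (rooted by Outgroup) and count the minimum state changes it requires (Fitch parsimony):
C1: 2; C2: 1; C3: 1; C4: 1; C5: 2; C6: 2.
Total tree length = 9.

9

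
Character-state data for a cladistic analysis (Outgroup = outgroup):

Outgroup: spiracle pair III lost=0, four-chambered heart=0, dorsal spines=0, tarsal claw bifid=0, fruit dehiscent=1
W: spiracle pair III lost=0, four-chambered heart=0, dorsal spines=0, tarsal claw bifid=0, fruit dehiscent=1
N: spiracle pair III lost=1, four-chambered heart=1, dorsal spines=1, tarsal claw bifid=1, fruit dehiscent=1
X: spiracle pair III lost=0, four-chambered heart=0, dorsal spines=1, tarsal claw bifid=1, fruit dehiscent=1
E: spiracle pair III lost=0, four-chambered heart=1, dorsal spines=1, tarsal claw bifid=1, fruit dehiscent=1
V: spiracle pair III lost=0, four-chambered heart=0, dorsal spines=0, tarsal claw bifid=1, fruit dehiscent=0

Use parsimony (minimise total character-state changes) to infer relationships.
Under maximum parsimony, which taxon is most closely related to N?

E

Character polarity is set by the outgroup: the derived state is whichever differs from the outgroup's state, so for fruit dehiscent the derived state is '0', and for the remaining characters it is '1'.
spiracle pair III lost (derived state '1') is unique to N (autapomorphy; uninformative for grouping).
four-chambered heart (derived state '1') is shared by E and N — a synapomorphy uniting that clade.
dorsal spines: derived state '1' in E, N, and X only — synapomorphy for {E, N, X}.
tarsal claw bifid (derived state '1') is shared by E, N, V, and X — a synapomorphy uniting that clade.
fruit dehiscent: derived state '0' in V only — an autapomorphy, so it tells us nothing about relationships among taxa.
Most parsimonious ingroup topology: ((V,((N,E),X)),W).
N and E form a cherry on this tree, so they are sister taxa.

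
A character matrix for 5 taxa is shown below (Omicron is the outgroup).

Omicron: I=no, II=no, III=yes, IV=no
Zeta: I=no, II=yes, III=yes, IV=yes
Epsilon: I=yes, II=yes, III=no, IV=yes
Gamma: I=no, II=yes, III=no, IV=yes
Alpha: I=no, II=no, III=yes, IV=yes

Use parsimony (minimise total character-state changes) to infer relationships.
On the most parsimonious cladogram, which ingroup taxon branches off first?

Alpha

Character polarity is set by the outgroup: the derived state is whichever differs from the outgroup's state, so for III the derived state is 'no', and for the remaining characters it is 'yes'.
I (derived state 'yes') is unique to Epsilon (autapomorphy; uninformative for grouping).
Only Epsilon, Gamma, and Zeta show the derived state 'yes' for II, supporting them as a clade.
Only Epsilon and Gamma show the derived state 'no' for III, supporting them as a clade.
All ingroup taxa share the derived state 'yes' for IV; it defines the ingroup but does not resolve relationships within it.
Most parsimonious ingroup topology: ((Zeta,(Epsilon,Gamma)),Alpha).
Alpha is sister to the clade containing all other ingroup taxa, so it is the earliest-diverging (most basal) ingroup lineage.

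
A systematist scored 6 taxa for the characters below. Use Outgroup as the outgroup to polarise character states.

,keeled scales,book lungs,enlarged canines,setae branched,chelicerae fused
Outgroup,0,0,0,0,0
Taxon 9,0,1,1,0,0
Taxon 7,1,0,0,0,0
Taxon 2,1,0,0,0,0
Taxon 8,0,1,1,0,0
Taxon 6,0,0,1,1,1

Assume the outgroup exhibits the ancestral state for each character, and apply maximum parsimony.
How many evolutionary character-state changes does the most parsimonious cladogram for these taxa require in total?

The outgroup has state '0' for every character, so '1' is the derived state throughout.
keeled scales (derived state '1') is shared by Taxon 2 and Taxon 7 — a synapomorphy uniting that clade.
book lungs: derived state '1' in Taxon 8 and Taxon 9 only — synapomorphy for {Taxon 8, Taxon 9}.
Only Taxon 6, Taxon 8, and Taxon 9 show the derived state '1' for enlarged canines, supporting them as a clade.
setae branched (derived state '1') is unique to Taxon 6 (autapomorphy; uninformative for grouping).
chelicerae fused: derived state '1' in Taxon 6 only — an autapomorphy, so it tells us nothing about relationships among taxa.
Most parsimonious ingroup topology: (((Taxon 9,Taxon 8),Taxon 6),(Taxon 7,Taxon 2)).
Changes per character on this tree: keeled scales: 1; book lungs: 1; enlarged canines: 1; setae branched: 1; chelicerae fused: 1.
Total = 5.

5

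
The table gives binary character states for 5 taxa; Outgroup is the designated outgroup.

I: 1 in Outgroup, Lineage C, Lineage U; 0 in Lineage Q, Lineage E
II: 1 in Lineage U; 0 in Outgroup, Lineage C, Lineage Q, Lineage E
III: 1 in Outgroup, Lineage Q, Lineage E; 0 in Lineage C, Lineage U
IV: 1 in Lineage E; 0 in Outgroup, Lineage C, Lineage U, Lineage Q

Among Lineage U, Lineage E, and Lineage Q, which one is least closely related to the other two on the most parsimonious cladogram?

Lineage U

Character polarity is set by the outgroup: the derived state is whichever differs from the outgroup's state, so for I, III the derived state is '0', and for the remaining characters it is '1'.
Only Lineage E and Lineage Q show the derived state '0' for I, supporting them as a clade.
II: derived state '1' in Lineage U only — an autapomorphy, so it tells us nothing about relationships among taxa.
III (derived state '0') is shared by Lineage C and Lineage U — a synapomorphy uniting that clade.
IV (derived state '1') is unique to Lineage E (autapomorphy; uninformative for grouping).
Most parsimonious ingroup topology: ((Lineage C,Lineage U),(Lineage Q,Lineage E)).
Lineage E and Lineage Q share a more recent common ancestor with each other than either does with Lineage U, so Lineage U is the least closely related of the three.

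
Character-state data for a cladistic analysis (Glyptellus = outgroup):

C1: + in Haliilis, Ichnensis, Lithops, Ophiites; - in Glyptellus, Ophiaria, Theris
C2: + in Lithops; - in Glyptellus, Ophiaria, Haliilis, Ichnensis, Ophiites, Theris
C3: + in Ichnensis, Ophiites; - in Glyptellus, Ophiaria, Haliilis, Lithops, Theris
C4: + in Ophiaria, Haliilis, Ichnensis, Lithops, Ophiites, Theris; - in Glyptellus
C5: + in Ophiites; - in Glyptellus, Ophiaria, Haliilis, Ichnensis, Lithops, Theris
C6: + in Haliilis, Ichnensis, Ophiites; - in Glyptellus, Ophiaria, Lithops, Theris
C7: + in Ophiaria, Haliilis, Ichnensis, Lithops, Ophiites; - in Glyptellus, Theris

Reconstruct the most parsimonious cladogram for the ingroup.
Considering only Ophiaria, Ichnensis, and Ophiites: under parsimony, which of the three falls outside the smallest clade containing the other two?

Ophiaria

The outgroup has state '-' for every character, so '+' is the derived state throughout.
C1 (derived state '+') is shared by Haliilis, Ichnensis, Lithops, and Ophiites — a synapomorphy uniting that clade.
C2 (derived state '+') is unique to Lithops (autapomorphy; uninformative for grouping).
C3: derived state '+' in Ichnensis and Ophiites only — synapomorphy for {Ichnensis, Ophiites}.
C4 (derived state '+') is shared by all ingroup taxa — unites the whole ingroup.
C5 (derived state '+') is unique to Ophiites (autapomorphy; uninformative for grouping).
C6 (derived state '+') is shared by Haliilis, Ichnensis, and Ophiites — a synapomorphy uniting that clade.
C7: derived state '+' in Haliilis, Ichnensis, Lithops, Ophiaria, and Ophiites only — synapomorphy for {Haliilis, Ichnensis, Lithops, Ophiaria, Ophiites}.
Most parsimonious ingroup topology: ((Ophiaria,((Haliilis,(Ichnensis,Ophiites)),Lithops)),Theris).
Ichnensis and Ophiites share a more recent common ancestor with each other than either does with Ophiaria, so Ophiaria is the least closely related of the three.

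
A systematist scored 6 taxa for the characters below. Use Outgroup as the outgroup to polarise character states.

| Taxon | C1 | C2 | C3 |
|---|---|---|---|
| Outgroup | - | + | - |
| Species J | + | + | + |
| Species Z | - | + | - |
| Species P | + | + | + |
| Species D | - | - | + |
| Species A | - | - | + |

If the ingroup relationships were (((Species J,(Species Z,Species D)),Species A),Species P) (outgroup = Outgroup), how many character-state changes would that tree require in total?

Map each character onto (((Species J,(Species Z,Species D)),Species A),Species P) (rooted by Outgroup) and count the minimum state changes it requires (Fitch parsimony):
C1: 2; C2: 2; C3: 2.
Total tree length = 6.

6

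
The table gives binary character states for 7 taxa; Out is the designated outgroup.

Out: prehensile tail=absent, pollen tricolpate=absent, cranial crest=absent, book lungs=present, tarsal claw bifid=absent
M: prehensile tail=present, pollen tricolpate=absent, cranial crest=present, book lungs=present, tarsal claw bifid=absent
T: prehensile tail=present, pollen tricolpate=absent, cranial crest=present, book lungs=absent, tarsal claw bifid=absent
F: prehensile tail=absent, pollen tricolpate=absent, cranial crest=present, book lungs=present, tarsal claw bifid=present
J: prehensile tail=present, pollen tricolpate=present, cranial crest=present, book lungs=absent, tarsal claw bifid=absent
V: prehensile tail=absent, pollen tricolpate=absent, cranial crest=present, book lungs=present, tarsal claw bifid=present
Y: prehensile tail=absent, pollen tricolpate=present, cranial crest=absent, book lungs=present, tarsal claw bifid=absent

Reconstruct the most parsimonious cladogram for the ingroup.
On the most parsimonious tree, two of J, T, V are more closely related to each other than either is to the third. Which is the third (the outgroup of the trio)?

V

Character polarity is set by the outgroup: the derived state is whichever differs from the outgroup's state, so for book lungs the derived state is 'absent', and for the remaining characters it is 'present'.
prehensile tail (derived state 'present') is shared by J, M, and T — a synapomorphy uniting that clade.
pollen tricolpate groups J and Y, which is incompatible with the clades supported by the remaining characters; treating it as convergent (homoplasy) costs fewer steps than any alternative tree.
cranial crest: derived state 'present' in F, J, M, T, and V only — synapomorphy for {F, J, M, T, V}.
book lungs (derived state 'absent') is shared by J and T — a synapomorphy uniting that clade.
tarsal claw bifid: derived state 'present' in F and V only — synapomorphy for {F, V}.
Most parsimonious ingroup topology: (((M,(T,J)),(F,V)),Y).
T and J share a more recent common ancestor with each other than either does with V, so V is the least closely related of the three.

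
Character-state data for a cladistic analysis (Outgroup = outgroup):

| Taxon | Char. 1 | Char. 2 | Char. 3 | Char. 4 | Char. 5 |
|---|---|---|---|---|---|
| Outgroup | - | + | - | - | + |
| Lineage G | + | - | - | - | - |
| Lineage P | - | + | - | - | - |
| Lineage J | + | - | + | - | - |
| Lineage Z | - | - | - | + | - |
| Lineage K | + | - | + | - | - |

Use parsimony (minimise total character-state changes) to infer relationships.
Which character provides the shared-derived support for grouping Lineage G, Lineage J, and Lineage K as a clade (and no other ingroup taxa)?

Character polarity is set by the outgroup: the derived state is whichever differs from the outgroup's state, so for Char. 2, Char. 5 the derived state is '-', and for the remaining characters it is '+'.
Only Lineage G, Lineage J, and Lineage K show the derived state '+' for Char. 1, supporting them as a clade.
Only Lineage G, Lineage J, Lineage K, and Lineage Z show the derived state '-' for Char. 2, supporting them as a clade.
Only Lineage J and Lineage K show the derived state '+' for Char. 3, supporting them as a clade.
Char. 4: derived state '+' in Lineage Z only — an autapomorphy, so it tells us nothing about relationships among taxa.
All ingroup taxa share the derived state '-' for Char. 5; it defines the ingroup but does not resolve relationships within it.
Most parsimonious ingroup topology: (((Lineage G,(Lineage J,Lineage K)),Lineage Z),Lineage P).
The clade {Lineage G, Lineage J, Lineage K} is supported by Char. 1: its derived state '+' occurs in exactly those taxa and in no other taxon (including the outgroup).

Char. 1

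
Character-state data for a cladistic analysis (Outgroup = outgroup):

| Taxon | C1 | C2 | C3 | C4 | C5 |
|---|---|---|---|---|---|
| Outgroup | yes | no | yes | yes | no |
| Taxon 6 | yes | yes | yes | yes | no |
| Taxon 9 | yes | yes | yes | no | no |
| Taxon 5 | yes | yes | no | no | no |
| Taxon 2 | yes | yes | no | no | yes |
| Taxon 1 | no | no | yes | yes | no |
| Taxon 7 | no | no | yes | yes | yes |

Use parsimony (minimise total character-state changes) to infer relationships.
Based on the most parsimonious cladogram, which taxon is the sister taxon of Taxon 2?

Character polarity is set by the outgroup: the derived state is whichever differs from the outgroup's state, so for C1, C3, C4 the derived state is 'no', and for the remaining characters it is 'yes'.
Only Taxon 1 and Taxon 7 show the derived state 'no' for C1, supporting them as a clade.
C2 (derived state 'yes') is shared by Taxon 2, Taxon 5, Taxon 6, and Taxon 9 — a synapomorphy uniting that clade.
C3 (derived state 'no') is shared by Taxon 2 and Taxon 5 — a synapomorphy uniting that clade.
C4 (derived state 'no') is shared by Taxon 2, Taxon 5, and Taxon 9 — a synapomorphy uniting that clade.
C5 groups Taxon 2 and Taxon 7, which is incompatible with the clades supported by the remaining characters; treating it as convergent (homoplasy) costs fewer steps than any alternative tree.
Most parsimonious ingroup topology: ((Taxon 6,(Taxon 9,(Taxon 5,Taxon 2))),(Taxon 1,Taxon 7)).
Taxon 2 and Taxon 5 form a cherry on this tree, so they are sister taxa.

Taxon 5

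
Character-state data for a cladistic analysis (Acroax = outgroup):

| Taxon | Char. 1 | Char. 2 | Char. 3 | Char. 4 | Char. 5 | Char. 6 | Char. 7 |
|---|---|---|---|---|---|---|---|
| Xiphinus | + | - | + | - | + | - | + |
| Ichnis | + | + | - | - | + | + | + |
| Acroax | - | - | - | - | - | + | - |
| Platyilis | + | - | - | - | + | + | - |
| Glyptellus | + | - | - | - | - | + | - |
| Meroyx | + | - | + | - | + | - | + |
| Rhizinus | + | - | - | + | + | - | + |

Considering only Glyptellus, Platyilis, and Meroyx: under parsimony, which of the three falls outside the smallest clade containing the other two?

Character polarity is set by the outgroup: the derived state is whichever differs from the outgroup's state, so for Char. 6 the derived state is '-', and for the remaining characters it is '+'.
Char. 1 (derived state '+') is shared by all ingroup taxa — unites the whole ingroup.
Char. 2 (derived state '+') is unique to Ichnis (autapomorphy; uninformative for grouping).
Char. 3 (derived state '+') is shared by Meroyx and Xiphinus — a synapomorphy uniting that clade.
Char. 4 (derived state '+') is unique to Rhizinus (autapomorphy; uninformative for grouping).
Char. 5: derived state '+' in Ichnis, Meroyx, Platyilis, Rhizinus, and Xiphinus only — synapomorphy for {Ichnis, Meroyx, Platyilis, Rhizinus, Xiphinus}.
Char. 6 (derived state '-') is shared by Meroyx, Rhizinus, and Xiphinus — a synapomorphy uniting that clade.
Only Ichnis, Meroyx, Rhizinus, and Xiphinus show the derived state '+' for Char. 7, supporting them as a clade.
Most parsimonious ingroup topology: (Glyptellus,(Platyilis,((Rhizinus,(Xiphinus,Meroyx)),Ichnis))).
Meroyx and Platyilis share a more recent common ancestor with each other than either does with Glyptellus, so Glyptellus is the least closely related of the three.

Glyptellus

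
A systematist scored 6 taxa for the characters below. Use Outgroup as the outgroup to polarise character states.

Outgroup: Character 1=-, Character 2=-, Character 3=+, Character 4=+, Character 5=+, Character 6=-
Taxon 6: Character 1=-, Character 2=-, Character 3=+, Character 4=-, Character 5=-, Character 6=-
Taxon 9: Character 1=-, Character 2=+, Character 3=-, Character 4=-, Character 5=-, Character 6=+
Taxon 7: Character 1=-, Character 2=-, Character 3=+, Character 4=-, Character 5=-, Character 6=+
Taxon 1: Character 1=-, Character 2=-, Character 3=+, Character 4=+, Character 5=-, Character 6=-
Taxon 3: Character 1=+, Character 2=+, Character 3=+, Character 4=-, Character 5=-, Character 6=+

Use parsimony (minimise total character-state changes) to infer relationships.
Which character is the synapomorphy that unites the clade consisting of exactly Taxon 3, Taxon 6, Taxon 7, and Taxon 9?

Character polarity is set by the outgroup: the derived state is whichever differs from the outgroup's state, so for Character 3, Character 4, Character 5 the derived state is '-', and for the remaining characters it is '+'.
Character 1 (derived state '+') is unique to Taxon 3 (autapomorphy; uninformative for grouping).
Only Taxon 3 and Taxon 9 show the derived state '+' for Character 2, supporting them as a clade.
Character 3 (derived state '-') is unique to Taxon 9 (autapomorphy; uninformative for grouping).
Only Taxon 3, Taxon 6, Taxon 7, and Taxon 9 show the derived state '-' for Character 4, supporting them as a clade.
Character 5 (derived state '-') is shared by all ingroup taxa — unites the whole ingroup.
Only Taxon 3, Taxon 7, and Taxon 9 show the derived state '+' for Character 6, supporting them as a clade.
Most parsimonious ingroup topology: ((Taxon 6,((Taxon 9,Taxon 3),Taxon 7)),Taxon 1).
The clade {Taxon 3, Taxon 6, Taxon 7, Taxon 9} is supported by Character 4: its derived state '-' occurs in exactly those taxa and in no other taxon (including the outgroup).

Character 4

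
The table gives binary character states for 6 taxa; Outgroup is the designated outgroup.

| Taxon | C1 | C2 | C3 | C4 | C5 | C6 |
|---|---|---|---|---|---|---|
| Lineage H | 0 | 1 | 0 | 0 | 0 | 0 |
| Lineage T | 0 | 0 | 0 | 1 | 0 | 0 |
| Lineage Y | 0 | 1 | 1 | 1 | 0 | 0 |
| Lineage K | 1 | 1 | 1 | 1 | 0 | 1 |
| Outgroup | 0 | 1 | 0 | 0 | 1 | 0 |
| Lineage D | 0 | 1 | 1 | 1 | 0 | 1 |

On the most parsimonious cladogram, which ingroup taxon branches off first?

Character polarity is set by the outgroup: the derived state is whichever differs from the outgroup's state, so for C2, C5 the derived state is '0', and for the remaining characters it is '1'.
C1 (derived state '1') is unique to Lineage K (autapomorphy; uninformative for grouping).
C2: derived state '0' in Lineage T only — an autapomorphy, so it tells us nothing about relationships among taxa.
Only Lineage D, Lineage K, and Lineage Y show the derived state '1' for C3, supporting them as a clade.
C4: derived state '1' in Lineage D, Lineage K, Lineage T, and Lineage Y only — synapomorphy for {Lineage D, Lineage K, Lineage T, Lineage Y}.
C5 (derived state '0') is shared by all ingroup taxa — unites the whole ingroup.
C6: derived state '1' in Lineage D and Lineage K only — synapomorphy for {Lineage D, Lineage K}.
Most parsimonious ingroup topology: (Lineage H,(((Lineage K,Lineage D),Lineage Y),Lineage T)).
Lineage H is sister to the clade containing all other ingroup taxa, so it is the earliest-diverging (most basal) ingroup lineage.

Lineage H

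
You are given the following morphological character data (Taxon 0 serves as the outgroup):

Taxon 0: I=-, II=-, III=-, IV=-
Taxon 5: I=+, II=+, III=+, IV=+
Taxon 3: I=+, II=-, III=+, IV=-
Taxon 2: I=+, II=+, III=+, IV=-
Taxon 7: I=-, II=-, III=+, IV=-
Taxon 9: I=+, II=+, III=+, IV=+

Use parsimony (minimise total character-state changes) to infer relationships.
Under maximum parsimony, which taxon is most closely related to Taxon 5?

Taxon 9

The outgroup has state '-' for every character, so '+' is the derived state throughout.
I (derived state '+') is shared by Taxon 2, Taxon 3, Taxon 5, and Taxon 9 — a synapomorphy uniting that clade.
II (derived state '+') is shared by Taxon 2, Taxon 5, and Taxon 9 — a synapomorphy uniting that clade.
III (derived state '+') is shared by all ingroup taxa — unites the whole ingroup.
IV (derived state '+') is shared by Taxon 5 and Taxon 9 — a synapomorphy uniting that clade.
Most parsimonious ingroup topology: ((Taxon 3,((Taxon 5,Taxon 9),Taxon 2)),Taxon 7).
Taxon 5 and Taxon 9 form a cherry on this tree, so they are sister taxa.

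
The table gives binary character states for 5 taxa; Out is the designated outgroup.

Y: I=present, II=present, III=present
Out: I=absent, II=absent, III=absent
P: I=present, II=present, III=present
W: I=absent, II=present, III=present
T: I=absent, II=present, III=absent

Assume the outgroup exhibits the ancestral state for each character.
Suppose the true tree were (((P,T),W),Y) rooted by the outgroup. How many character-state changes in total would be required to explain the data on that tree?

Map each character onto (((P,T),W),Y) (rooted by Out) and count the minimum state changes it requires (Fitch parsimony):
I: 2; II: 1; III: 2.
Total tree length = 5.

5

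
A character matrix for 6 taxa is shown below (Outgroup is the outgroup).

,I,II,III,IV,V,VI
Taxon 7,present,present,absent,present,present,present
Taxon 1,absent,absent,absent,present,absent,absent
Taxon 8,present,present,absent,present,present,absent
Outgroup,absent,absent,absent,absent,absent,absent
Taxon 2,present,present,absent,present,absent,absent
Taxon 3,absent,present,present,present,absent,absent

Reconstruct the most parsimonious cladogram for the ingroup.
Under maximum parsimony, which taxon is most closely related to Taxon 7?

Taxon 8

The outgroup has state 'absent' for every character, so 'present' is the derived state throughout.
I: derived state 'present' in Taxon 2, Taxon 7, and Taxon 8 only — synapomorphy for {Taxon 2, Taxon 7, Taxon 8}.
Only Taxon 2, Taxon 3, Taxon 7, and Taxon 8 show the derived state 'present' for II, supporting them as a clade.
III: derived state 'present' in Taxon 3 only — an autapomorphy, so it tells us nothing about relationships among taxa.
All ingroup taxa share the derived state 'present' for IV; it defines the ingroup but does not resolve relationships within it.
V (derived state 'present') is shared by Taxon 7 and Taxon 8 — a synapomorphy uniting that clade.
VI (derived state 'present') is unique to Taxon 7 (autapomorphy; uninformative for grouping).
Most parsimonious ingroup topology: ((((Taxon 8,Taxon 7),Taxon 2),Taxon 3),Taxon 1).
Taxon 7 and Taxon 8 form a cherry on this tree, so they are sister taxa.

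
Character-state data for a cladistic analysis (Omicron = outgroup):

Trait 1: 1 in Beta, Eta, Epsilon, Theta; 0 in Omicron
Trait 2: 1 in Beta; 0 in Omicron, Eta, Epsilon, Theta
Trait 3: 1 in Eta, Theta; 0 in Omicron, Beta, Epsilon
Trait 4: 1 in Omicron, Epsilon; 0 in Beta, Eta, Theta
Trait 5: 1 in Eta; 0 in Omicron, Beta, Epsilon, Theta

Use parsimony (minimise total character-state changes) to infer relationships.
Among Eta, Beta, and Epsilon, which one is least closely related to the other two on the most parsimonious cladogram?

Epsilon

Character polarity is set by the outgroup: the derived state is whichever differs from the outgroup's state, so for Trait 4 the derived state is '0', and for the remaining characters it is '1'.
Trait 1 (derived state '1') is shared by all ingroup taxa — unites the whole ingroup.
Trait 2 (derived state '1') is unique to Beta (autapomorphy; uninformative for grouping).
Trait 3 (derived state '1') is shared by Eta and Theta — a synapomorphy uniting that clade.
Trait 4: derived state '0' in Beta, Eta, and Theta only — synapomorphy for {Beta, Eta, Theta}.
Trait 5: derived state '1' in Eta only — an autapomorphy, so it tells us nothing about relationships among taxa.
Most parsimonious ingroup topology: ((Beta,(Eta,Theta)),Epsilon).
Eta and Beta share a more recent common ancestor with each other than either does with Epsilon, so Epsilon is the least closely related of the three.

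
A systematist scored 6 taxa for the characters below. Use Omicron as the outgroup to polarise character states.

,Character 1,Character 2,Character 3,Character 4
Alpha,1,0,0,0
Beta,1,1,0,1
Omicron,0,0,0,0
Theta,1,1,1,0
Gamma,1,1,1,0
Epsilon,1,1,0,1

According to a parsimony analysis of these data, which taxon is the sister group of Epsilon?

Beta

The outgroup has state '0' for every character, so '1' is the derived state throughout.
Character 1 (derived state '1') is shared by all ingroup taxa — unites the whole ingroup.
Only Beta, Epsilon, Gamma, and Theta show the derived state '1' for Character 2, supporting them as a clade.
Only Gamma and Theta show the derived state '1' for Character 3, supporting them as a clade.
Character 4 (derived state '1') is shared by Beta and Epsilon — a synapomorphy uniting that clade.
Most parsimonious ingroup topology: (((Gamma,Theta),(Beta,Epsilon)),Alpha).
Epsilon and Beta form a cherry on this tree, so they are sister taxa.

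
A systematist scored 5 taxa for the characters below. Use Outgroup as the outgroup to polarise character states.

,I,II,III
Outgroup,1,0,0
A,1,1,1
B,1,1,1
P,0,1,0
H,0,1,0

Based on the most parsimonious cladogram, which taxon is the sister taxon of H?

P

Character polarity is set by the outgroup: the derived state is whichever differs from the outgroup's state, so for I the derived state is '0', and for the remaining characters it is '1'.
Only H and P show the derived state '0' for I, supporting them as a clade.
II (derived state '1') is shared by all ingroup taxa — unites the whole ingroup.
III (derived state '1') is shared by A and B — a synapomorphy uniting that clade.
Most parsimonious ingroup topology: ((A,B),(P,H)).
H and P form a cherry on this tree, so they are sister taxa.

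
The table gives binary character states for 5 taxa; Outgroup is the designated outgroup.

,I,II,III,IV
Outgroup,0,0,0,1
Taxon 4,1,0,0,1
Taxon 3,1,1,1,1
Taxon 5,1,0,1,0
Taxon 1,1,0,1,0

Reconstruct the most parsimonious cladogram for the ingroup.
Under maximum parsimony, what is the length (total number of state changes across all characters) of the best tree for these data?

Character polarity is set by the outgroup: the derived state is whichever differs from the outgroup's state, so for IV the derived state is '0', and for the remaining characters it is '1'.
All ingroup taxa share the derived state '1' for I; it defines the ingroup but does not resolve relationships within it.
II: derived state '1' in Taxon 3 only — an autapomorphy, so it tells us nothing about relationships among taxa.
III: derived state '1' in Taxon 1, Taxon 3, and Taxon 5 only — synapomorphy for {Taxon 1, Taxon 3, Taxon 5}.
Only Taxon 1 and Taxon 5 show the derived state '0' for IV, supporting them as a clade.
Most parsimonious ingroup topology: (Taxon 4,(Taxon 3,(Taxon 5,Taxon 1))).
Changes per character on this tree: I: 1; II: 1; III: 1; IV: 1.
Total = 4.

4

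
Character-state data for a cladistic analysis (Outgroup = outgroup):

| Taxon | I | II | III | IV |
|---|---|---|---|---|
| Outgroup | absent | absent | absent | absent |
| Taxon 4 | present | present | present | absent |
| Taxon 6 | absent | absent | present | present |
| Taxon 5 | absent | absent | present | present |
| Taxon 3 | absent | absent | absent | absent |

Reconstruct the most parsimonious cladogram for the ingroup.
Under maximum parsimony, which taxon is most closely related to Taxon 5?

The outgroup has state 'absent' for every character, so 'present' is the derived state throughout.
I (derived state 'present') is unique to Taxon 4 (autapomorphy; uninformative for grouping).
II: derived state 'present' in Taxon 4 only — an autapomorphy, so it tells us nothing about relationships among taxa.
III (derived state 'present') is shared by Taxon 4, Taxon 5, and Taxon 6 — a synapomorphy uniting that clade.
IV: derived state 'present' in Taxon 5 and Taxon 6 only — synapomorphy for {Taxon 5, Taxon 6}.
Most parsimonious ingroup topology: ((Taxon 4,(Taxon 6,Taxon 5)),Taxon 3).
Taxon 5 and Taxon 6 form a cherry on this tree, so they are sister taxa.

Taxon 6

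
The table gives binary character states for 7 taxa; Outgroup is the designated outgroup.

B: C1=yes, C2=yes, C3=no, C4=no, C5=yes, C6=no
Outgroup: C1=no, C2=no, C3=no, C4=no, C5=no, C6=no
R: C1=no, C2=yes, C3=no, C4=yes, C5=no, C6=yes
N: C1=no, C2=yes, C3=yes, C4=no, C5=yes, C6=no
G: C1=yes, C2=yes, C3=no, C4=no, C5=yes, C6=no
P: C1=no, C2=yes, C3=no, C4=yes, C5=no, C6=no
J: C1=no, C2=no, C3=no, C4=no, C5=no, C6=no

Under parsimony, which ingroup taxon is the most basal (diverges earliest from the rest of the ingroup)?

The outgroup has state 'no' for every character, so 'yes' is the derived state throughout.
C1: derived state 'yes' in B and G only — synapomorphy for {B, G}.
C2 (derived state 'yes') is shared by B, G, N, P, and R — a synapomorphy uniting that clade.
C3: derived state 'yes' in N only — an autapomorphy, so it tells us nothing about relationships among taxa.
Only P and R show the derived state 'yes' for C4, supporting them as a clade.
Only B, G, and N show the derived state 'yes' for C5, supporting them as a clade.
C6: derived state 'yes' in R only — an autapomorphy, so it tells us nothing about relationships among taxa.
Most parsimonious ingroup topology: (((P,R),(N,(G,B))),J).
J is sister to the clade containing all other ingroup taxa, so it is the earliest-diverging (most basal) ingroup lineage.

J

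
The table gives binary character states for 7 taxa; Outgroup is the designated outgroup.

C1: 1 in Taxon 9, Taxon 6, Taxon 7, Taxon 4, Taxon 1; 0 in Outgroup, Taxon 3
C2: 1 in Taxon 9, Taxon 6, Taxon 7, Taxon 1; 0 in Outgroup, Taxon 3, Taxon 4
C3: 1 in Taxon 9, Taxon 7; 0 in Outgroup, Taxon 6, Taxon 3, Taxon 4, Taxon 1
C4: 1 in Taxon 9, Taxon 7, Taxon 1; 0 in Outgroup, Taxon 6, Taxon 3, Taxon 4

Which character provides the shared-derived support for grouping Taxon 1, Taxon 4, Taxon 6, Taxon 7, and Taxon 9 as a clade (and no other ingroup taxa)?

The outgroup has state '0' for every character, so '1' is the derived state throughout.
C1 (derived state '1') is shared by Taxon 1, Taxon 4, Taxon 6, Taxon 7, and Taxon 9 — a synapomorphy uniting that clade.
C2 (derived state '1') is shared by Taxon 1, Taxon 6, Taxon 7, and Taxon 9 — a synapomorphy uniting that clade.
Only Taxon 7 and Taxon 9 show the derived state '1' for C3, supporting them as a clade.
C4: derived state '1' in Taxon 1, Taxon 7, and Taxon 9 only — synapomorphy for {Taxon 1, Taxon 7, Taxon 9}.
Most parsimonious ingroup topology: (((((Taxon 9,Taxon 7),Taxon 1),Taxon 6),Taxon 4),Taxon 3).
The clade {Taxon 1, Taxon 4, Taxon 6, Taxon 7, Taxon 9} is supported by C1: its derived state '1' occurs in exactly those taxa and in no other taxon (including the outgroup).

C1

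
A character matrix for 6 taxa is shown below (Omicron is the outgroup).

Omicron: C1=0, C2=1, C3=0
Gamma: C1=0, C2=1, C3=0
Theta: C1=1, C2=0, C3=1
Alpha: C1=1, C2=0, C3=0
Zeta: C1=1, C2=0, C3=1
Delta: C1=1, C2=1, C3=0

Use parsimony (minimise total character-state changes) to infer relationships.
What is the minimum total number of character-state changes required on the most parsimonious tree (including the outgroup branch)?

Character polarity is set by the outgroup: the derived state is whichever differs from the outgroup's state, so for C2 the derived state is '0', and for the remaining characters it is '1'.
Only Alpha, Delta, Theta, and Zeta show the derived state '1' for C1, supporting them as a clade.
Only Alpha, Theta, and Zeta show the derived state '0' for C2, supporting them as a clade.
Only Theta and Zeta show the derived state '1' for C3, supporting them as a clade.
Most parsimonious ingroup topology: (Gamma,(((Theta,Zeta),Alpha),Delta)).
Changes per character on this tree: C1: 1; C2: 1; C3: 1.
Total = 3.

3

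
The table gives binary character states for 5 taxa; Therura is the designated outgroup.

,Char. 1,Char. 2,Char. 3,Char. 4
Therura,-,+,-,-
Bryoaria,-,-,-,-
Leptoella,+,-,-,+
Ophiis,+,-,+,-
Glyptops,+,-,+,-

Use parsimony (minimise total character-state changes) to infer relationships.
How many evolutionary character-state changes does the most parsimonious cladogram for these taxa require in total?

4

Character polarity is set by the outgroup: the derived state is whichever differs from the outgroup's state, so for Char. 2 the derived state is '-', and for the remaining characters it is '+'.
Char. 1: derived state '+' in Glyptops, Leptoella, and Ophiis only — synapomorphy for {Glyptops, Leptoella, Ophiis}.
All ingroup taxa share the derived state '-' for Char. 2; it defines the ingroup but does not resolve relationships within it.
Only Glyptops and Ophiis show the derived state '+' for Char. 3, supporting them as a clade.
Char. 4: derived state '+' in Leptoella only — an autapomorphy, so it tells us nothing about relationships among taxa.
Most parsimonious ingroup topology: (Bryoaria,(Leptoella,(Ophiis,Glyptops))).
Changes per character on this tree: Char. 1: 1; Char. 2: 1; Char. 3: 1; Char. 4: 1.
Total = 4.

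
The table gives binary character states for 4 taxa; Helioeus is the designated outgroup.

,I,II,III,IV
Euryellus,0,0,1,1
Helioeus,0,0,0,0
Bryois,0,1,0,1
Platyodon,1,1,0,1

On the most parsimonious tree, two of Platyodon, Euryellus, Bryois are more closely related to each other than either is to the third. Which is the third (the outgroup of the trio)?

Euryellus

The outgroup has state '0' for every character, so '1' is the derived state throughout.
I (derived state '1') is unique to Platyodon (autapomorphy; uninformative for grouping).
Only Bryois and Platyodon show the derived state '1' for II, supporting them as a clade.
III (derived state '1') is unique to Euryellus (autapomorphy; uninformative for grouping).
IV (derived state '1') is shared by all ingroup taxa — unites the whole ingroup.
Most parsimonious ingroup topology: ((Platyodon,Bryois),Euryellus).
Bryois and Platyodon share a more recent common ancestor with each other than either does with Euryellus, so Euryellus is the least closely related of the three.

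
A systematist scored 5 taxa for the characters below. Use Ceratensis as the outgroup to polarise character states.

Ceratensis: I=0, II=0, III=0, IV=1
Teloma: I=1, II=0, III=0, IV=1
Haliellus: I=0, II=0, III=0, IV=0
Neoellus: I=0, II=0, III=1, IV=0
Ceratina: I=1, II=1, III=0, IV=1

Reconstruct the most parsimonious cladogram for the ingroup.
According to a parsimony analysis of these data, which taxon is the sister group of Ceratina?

Character polarity is set by the outgroup: the derived state is whichever differs from the outgroup's state, so for IV the derived state is '0', and for the remaining characters it is '1'.
Only Ceratina and Teloma show the derived state '1' for I, supporting them as a clade.
II (derived state '1') is unique to Ceratina (autapomorphy; uninformative for grouping).
III (derived state '1') is unique to Neoellus (autapomorphy; uninformative for grouping).
IV: derived state '0' in Haliellus and Neoellus only — synapomorphy for {Haliellus, Neoellus}.
Most parsimonious ingroup topology: ((Teloma,Ceratina),(Haliellus,Neoellus)).
Ceratina and Teloma form a cherry on this tree, so they are sister taxa.

Teloma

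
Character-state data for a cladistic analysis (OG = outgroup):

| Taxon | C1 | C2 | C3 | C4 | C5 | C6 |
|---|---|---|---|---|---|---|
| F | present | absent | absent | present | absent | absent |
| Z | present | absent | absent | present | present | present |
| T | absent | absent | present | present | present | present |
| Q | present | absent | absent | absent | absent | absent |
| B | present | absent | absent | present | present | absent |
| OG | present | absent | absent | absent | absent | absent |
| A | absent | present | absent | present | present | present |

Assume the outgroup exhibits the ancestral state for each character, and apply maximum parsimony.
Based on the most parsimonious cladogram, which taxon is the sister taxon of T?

Character polarity is set by the outgroup: the derived state is whichever differs from the outgroup's state, so for C1 the derived state is 'absent', and for the remaining characters it is 'present'.
Only A and T show the derived state 'absent' for C1, supporting them as a clade.
C2: derived state 'present' in A only — an autapomorphy, so it tells us nothing about relationships among taxa.
C3: derived state 'present' in T only — an autapomorphy, so it tells us nothing about relationships among taxa.
C4: derived state 'present' in A, B, F, T, and Z only — synapomorphy for {A, B, F, T, Z}.
C5: derived state 'present' in A, B, T, and Z only — synapomorphy for {A, B, T, Z}.
Only A, T, and Z show the derived state 'present' for C6, supporting them as a clade.
Most parsimonious ingroup topology: (((((T,A),Z),B),F),Q).
T and A form a cherry on this tree, so they are sister taxa.

A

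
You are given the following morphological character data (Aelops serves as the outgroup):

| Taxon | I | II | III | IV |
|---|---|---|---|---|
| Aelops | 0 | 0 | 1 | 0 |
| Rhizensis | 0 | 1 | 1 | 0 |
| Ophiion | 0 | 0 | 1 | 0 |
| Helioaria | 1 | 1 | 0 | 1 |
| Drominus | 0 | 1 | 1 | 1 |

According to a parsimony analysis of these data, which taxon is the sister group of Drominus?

Helioaria

Character polarity is set by the outgroup: the derived state is whichever differs from the outgroup's state, so for III the derived state is '0', and for the remaining characters it is '1'.
I (derived state '1') is unique to Helioaria (autapomorphy; uninformative for grouping).
II (derived state '1') is shared by Drominus, Helioaria, and Rhizensis — a synapomorphy uniting that clade.
III: derived state '0' in Helioaria only — an autapomorphy, so it tells us nothing about relationships among taxa.
Only Drominus and Helioaria show the derived state '1' for IV, supporting them as a clade.
Most parsimonious ingroup topology: ((Rhizensis,(Helioaria,Drominus)),Ophiion).
Drominus and Helioaria form a cherry on this tree, so they are sister taxa.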